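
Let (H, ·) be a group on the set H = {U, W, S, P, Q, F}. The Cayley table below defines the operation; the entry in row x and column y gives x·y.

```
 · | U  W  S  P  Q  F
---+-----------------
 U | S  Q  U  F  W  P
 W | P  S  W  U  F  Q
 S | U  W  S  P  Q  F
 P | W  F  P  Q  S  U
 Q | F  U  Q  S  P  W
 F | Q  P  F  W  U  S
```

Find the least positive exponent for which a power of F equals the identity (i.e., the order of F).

2

The identity element is S (its row matches the header).
F^1 = F
F^2 = F·F = S
The first power of F equal to the identity is F^2, so ord(F) = 2.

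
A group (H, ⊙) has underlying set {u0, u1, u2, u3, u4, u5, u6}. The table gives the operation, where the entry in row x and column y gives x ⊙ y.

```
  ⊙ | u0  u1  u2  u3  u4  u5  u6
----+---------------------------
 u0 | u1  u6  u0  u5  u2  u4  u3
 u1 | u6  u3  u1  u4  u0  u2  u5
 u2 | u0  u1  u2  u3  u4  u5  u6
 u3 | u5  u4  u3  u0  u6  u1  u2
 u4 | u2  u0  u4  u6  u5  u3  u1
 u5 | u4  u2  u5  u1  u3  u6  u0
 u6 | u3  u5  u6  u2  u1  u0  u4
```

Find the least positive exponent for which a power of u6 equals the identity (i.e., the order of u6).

The identity element is u2 (its row matches the header).
u6^1 = u6
u6^2 = u6 ⊙ u6 = u4
u6^3 = u4 ⊙ u6 = u1
u6^4 = u1 ⊙ u6 = u5
u6^5 = u5 ⊙ u6 = u0
u6^6 = u0 ⊙ u6 = u3
u6^7 = u3 ⊙ u6 = u2
The first power of u6 equal to the identity is u6^7, so ord(u6) = 7.

7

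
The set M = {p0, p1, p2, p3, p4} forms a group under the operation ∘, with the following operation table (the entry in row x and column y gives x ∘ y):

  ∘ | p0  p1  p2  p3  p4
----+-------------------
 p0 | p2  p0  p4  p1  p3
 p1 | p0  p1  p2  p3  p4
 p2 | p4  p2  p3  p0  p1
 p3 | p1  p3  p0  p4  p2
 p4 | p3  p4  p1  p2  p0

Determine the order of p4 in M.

The identity element is p1 (its row matches the header).
p4^1 = p4
p4^2 = p4 ∘ p4 = p0
p4^3 = p0 ∘ p4 = p3
p4^4 = p3 ∘ p4 = p2
p4^5 = p2 ∘ p4 = p1
The first power of p4 equal to the identity is p4^5, so ord(p4) = 5.

5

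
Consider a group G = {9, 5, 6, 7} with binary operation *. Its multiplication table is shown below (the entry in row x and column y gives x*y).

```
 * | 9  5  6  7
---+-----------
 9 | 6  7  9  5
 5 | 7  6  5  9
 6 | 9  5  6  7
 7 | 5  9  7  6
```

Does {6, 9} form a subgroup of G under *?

{6, 9} contains the identity 6.
Checking products: every product of two elements of {6, 9} (read from the table) lies in {6, 9}, so the set is closed.
In a finite group, a nonempty closed subset is a subgroup. So {6, 9} ≤ G.

Yes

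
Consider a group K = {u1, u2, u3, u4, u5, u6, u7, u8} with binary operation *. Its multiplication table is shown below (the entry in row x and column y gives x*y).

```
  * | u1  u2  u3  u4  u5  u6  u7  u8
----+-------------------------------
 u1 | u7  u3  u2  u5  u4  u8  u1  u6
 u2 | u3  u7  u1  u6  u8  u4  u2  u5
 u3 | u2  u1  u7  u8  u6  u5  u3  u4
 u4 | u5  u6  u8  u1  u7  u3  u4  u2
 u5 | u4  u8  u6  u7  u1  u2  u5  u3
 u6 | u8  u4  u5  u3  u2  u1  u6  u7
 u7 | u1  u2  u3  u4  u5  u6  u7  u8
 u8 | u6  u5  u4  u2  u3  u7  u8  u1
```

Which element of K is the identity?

The identity e satisfies e*x = x for all x, so its row in the table reproduces the column headers.
Row u7 reads: u1, u2, u3, u4, u5, u6, u7, u8 — exactly the header order. So u7 is the identity.

u7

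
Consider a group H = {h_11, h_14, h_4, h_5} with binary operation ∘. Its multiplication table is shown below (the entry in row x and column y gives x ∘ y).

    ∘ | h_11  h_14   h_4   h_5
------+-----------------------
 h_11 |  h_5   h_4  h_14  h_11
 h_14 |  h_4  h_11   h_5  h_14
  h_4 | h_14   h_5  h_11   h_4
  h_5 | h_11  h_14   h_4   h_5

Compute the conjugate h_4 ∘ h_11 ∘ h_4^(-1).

h_11

The identity is h_5. In row h_4, the entry h_5 sits in column h_14, so h_4^(-1) = h_14.
h_4 ∘ h_11 = h_14
h_14 ∘ h_14 = h_11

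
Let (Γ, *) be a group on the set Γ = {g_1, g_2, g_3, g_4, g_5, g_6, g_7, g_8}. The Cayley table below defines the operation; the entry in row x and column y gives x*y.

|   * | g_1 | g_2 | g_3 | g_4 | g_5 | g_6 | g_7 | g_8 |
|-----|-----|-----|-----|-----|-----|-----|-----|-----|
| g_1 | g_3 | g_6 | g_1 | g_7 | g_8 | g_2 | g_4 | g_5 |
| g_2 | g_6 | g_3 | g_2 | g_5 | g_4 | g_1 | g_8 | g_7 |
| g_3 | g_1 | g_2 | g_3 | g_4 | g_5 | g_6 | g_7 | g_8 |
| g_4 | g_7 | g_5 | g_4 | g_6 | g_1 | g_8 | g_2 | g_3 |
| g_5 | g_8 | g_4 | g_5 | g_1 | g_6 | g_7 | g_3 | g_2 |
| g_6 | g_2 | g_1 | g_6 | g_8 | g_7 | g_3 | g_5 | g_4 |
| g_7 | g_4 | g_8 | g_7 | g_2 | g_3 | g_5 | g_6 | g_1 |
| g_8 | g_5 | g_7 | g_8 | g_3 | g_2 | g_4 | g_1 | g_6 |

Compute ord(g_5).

The identity element is g_3 (its row matches the header).
g_5^1 = g_5
g_5^2 = g_5*g_5 = g_6
g_5^3 = g_6*g_5 = g_7
g_5^4 = g_7*g_5 = g_3
The first power of g_5 equal to the identity is g_5^4, so ord(g_5) = 4.

4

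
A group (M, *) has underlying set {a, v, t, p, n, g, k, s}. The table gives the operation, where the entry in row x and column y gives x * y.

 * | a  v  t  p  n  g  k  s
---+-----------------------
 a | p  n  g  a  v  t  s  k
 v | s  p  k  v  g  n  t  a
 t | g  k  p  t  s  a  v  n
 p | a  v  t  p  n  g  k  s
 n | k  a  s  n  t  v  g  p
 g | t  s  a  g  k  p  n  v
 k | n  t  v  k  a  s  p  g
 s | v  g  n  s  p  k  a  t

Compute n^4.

p

n^1 = n
n^2 = n * n = t
n^3 = t * n = s
n^4 = s * n = p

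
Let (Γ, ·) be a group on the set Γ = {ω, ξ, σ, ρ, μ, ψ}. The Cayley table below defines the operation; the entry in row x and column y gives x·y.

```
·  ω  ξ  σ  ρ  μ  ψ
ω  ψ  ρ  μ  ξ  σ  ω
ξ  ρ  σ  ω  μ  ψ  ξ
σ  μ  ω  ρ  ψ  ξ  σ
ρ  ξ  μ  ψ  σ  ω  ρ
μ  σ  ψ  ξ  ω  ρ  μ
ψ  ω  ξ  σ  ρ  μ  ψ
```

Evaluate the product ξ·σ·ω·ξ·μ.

ψ

ξ·σ = ω
ω·ω = ψ
ψ·ξ = ξ
ξ·μ = ψ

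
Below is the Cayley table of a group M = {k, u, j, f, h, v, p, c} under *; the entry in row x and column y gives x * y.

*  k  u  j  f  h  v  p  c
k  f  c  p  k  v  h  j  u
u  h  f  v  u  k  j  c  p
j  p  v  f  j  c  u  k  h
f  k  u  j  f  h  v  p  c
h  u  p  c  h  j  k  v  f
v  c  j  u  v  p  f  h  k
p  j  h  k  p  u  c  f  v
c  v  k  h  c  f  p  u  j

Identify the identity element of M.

f

The identity e satisfies e * x = x for all x, so its row in the table reproduces the column headers.
Row f reads: k, u, j, f, h, v, p, c — exactly the header order. So f is the identity.
(Structurally, M here is isomorphic to the dihedral group D_4.)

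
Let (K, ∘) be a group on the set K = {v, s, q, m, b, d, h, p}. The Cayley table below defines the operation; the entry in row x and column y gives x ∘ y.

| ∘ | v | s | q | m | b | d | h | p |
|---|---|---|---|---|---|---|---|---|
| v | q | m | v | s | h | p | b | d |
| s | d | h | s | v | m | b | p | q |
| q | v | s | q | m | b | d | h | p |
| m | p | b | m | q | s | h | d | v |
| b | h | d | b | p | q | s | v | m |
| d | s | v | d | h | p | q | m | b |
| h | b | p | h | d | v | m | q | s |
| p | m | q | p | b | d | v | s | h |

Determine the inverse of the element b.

First locate the identity: row q matches the header, so q is the identity.
Scan row b for q: b ∘ b = q. Hence b^(-1) = b.

b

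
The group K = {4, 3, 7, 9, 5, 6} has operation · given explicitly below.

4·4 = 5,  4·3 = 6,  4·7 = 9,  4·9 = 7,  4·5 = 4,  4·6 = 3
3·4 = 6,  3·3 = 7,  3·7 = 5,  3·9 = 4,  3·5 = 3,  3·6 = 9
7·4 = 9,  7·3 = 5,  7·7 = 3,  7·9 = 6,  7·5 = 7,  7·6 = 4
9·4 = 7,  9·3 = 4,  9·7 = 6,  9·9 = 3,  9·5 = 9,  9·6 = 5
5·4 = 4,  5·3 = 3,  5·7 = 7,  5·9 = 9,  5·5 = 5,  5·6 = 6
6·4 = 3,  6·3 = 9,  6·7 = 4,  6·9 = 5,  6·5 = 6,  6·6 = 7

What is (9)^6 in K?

5

9^1 = 9
9^2 = 9·9 = 3
9^3 = 3·9 = 4
9^4 = 4·9 = 7
9^5 = 7·9 = 6
9^6 = 6·9 = 5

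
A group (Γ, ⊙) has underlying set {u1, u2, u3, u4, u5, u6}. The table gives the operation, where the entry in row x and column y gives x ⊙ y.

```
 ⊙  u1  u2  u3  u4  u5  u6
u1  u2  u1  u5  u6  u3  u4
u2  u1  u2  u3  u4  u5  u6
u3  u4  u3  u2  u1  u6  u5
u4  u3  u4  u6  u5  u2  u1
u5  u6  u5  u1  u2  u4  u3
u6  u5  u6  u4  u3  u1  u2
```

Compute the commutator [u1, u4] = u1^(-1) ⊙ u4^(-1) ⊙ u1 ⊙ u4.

u5

Identity is u2; from the table u1^(-1) = u1 and u4^(-1) = u5.
u1 ⊙ u5 = u3
u3 ⊙ u1 = u4
u4 ⊙ u4 = u5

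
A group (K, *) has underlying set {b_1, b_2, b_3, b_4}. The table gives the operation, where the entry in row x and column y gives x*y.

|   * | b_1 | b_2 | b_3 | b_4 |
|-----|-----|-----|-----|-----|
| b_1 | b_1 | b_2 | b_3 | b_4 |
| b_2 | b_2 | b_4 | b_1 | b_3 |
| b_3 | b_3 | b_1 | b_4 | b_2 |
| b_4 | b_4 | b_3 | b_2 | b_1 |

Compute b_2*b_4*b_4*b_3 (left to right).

b_1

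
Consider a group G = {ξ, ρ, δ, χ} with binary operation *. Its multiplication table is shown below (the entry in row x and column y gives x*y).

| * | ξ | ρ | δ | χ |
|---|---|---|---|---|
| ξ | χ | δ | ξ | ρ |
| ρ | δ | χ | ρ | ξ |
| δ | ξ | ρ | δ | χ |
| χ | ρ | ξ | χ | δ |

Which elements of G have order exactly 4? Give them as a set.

Identity is δ. Compute the order of each non-identity element by repeated multiplication:
  ξ: ξ → χ → ρ → δ  (order 4)
  ρ: ρ → χ → ξ → δ  (order 4)
  χ: χ → δ  (order 2)
Elements of order 4: {ξ, ρ}.
(Structurally, G here is isomorphic to the cyclic group Z_4.)

{ξ, ρ}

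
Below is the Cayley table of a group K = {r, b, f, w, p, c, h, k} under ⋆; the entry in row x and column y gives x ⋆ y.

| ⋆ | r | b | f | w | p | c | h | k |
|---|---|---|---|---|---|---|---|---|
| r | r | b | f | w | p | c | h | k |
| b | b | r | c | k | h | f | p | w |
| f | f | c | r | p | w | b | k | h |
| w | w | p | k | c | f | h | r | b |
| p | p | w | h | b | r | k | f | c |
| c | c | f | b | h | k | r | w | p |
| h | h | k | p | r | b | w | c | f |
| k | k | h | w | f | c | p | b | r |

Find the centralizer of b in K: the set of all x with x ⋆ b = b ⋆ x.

{b, c, f, r}

Compare row b with column b entry by entry.
f ⋆ b = c = b ⋆ f, so f commutes with b.
k ⋆ b = h but b ⋆ k = w, so k does not.
Collecting the elements that commute with b: C(b) = {b, c, f, r}.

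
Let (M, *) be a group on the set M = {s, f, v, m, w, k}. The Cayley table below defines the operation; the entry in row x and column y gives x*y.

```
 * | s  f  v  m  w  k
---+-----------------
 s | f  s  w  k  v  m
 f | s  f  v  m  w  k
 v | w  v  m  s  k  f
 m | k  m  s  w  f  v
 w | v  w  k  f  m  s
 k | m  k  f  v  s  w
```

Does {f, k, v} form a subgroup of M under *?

v*v = m, which is not in {f, k, v}.
The subset is not closed under *, so it is not a subgroup.

No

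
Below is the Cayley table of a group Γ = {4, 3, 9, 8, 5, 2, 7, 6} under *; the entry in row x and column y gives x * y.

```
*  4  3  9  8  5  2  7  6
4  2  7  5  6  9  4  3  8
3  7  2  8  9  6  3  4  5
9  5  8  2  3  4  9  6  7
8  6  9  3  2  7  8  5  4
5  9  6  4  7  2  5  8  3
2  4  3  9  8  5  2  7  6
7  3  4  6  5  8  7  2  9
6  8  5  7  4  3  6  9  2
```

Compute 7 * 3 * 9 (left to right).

5

7 * 3 = 4
4 * 9 = 5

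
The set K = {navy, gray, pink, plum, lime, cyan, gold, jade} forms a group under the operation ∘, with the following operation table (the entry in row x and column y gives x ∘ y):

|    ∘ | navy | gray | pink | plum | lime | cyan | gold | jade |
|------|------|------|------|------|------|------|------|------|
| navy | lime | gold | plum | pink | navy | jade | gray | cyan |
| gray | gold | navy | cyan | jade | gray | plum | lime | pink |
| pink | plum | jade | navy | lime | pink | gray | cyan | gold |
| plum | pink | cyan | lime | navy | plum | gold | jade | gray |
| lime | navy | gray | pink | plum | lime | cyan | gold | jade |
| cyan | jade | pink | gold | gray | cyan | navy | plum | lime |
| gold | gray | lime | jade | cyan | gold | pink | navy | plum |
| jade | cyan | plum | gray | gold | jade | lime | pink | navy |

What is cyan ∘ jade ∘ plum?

plum

cyan ∘ jade = lime
lime ∘ plum = plum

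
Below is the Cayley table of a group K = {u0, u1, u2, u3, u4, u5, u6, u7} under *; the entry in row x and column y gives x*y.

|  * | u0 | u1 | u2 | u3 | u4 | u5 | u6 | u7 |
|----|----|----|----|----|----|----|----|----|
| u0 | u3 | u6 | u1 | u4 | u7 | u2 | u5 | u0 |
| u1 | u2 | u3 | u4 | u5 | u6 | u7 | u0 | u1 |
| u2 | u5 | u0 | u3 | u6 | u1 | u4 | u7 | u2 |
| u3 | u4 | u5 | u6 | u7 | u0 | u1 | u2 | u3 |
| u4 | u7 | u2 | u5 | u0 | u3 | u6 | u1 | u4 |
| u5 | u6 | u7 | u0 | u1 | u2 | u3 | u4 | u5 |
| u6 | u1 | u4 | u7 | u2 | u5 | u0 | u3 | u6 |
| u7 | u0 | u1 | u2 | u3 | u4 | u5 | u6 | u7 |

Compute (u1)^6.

u1^1 = u1
u1^2 = u1*u1 = u3
u1^3 = u3*u1 = u5
u1^4 = u5*u1 = u7
u1^5 = u7*u1 = u1
u1^6 = u1*u1 = u3

u3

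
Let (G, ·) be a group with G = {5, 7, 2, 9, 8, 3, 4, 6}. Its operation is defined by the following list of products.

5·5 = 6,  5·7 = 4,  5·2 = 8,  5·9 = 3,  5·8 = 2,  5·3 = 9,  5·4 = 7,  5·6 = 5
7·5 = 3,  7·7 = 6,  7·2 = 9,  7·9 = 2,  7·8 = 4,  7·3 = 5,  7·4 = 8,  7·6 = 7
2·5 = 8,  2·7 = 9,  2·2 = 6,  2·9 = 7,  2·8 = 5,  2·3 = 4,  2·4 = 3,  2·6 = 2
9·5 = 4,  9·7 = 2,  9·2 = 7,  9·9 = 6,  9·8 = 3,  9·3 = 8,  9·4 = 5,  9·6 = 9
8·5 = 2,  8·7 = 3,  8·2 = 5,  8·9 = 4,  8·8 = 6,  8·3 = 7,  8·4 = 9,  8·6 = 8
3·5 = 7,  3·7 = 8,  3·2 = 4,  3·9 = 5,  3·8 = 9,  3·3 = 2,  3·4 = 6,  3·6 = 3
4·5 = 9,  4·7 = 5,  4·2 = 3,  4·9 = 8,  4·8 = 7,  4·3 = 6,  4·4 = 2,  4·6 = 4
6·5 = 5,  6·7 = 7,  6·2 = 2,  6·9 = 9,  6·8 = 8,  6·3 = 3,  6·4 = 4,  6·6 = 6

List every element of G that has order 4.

Identity is 6. Compute the order of each non-identity element by repeated multiplication:
  5: 5 → 6  (order 2)
  7: 7 → 6  (order 2)
  2: 2 → 6  (order 2)
  9: 9 → 6  (order 2)
  8: 8 → 6  (order 2)
  3: 3 → 2 → 4 → 6  (order 4)
  4: 4 → 2 → 3 → 6  (order 4)
Elements of order 4: {3, 4}.

{3, 4}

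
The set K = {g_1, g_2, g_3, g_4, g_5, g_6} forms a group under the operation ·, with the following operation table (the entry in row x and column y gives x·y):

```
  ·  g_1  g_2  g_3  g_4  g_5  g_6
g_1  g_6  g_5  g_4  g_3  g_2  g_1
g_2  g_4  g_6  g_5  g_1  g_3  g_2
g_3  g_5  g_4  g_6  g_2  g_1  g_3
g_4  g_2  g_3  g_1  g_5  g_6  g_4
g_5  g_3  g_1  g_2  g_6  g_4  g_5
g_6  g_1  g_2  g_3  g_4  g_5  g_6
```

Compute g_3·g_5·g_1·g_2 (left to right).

g_3·g_5 = g_1
g_1·g_1 = g_6
g_6·g_2 = g_2

g_2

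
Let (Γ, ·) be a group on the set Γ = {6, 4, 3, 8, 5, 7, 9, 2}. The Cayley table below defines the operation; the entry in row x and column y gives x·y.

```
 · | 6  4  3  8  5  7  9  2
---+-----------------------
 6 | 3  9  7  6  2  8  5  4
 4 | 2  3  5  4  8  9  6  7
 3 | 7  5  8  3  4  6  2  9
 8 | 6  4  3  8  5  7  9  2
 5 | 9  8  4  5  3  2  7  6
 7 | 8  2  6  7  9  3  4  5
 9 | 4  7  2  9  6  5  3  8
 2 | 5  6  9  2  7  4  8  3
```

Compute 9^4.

9^1 = 9
9^2 = 9·9 = 3
9^3 = 3·9 = 2
9^4 = 2·9 = 8

8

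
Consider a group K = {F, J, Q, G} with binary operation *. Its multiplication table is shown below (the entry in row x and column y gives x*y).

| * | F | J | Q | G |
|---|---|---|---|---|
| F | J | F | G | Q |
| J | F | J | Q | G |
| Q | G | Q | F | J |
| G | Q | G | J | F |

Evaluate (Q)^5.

Q^1 = Q
Q^2 = Q*Q = F
Q^3 = F*Q = G
Q^4 = G*Q = J
Q^5 = J*Q = Q

Q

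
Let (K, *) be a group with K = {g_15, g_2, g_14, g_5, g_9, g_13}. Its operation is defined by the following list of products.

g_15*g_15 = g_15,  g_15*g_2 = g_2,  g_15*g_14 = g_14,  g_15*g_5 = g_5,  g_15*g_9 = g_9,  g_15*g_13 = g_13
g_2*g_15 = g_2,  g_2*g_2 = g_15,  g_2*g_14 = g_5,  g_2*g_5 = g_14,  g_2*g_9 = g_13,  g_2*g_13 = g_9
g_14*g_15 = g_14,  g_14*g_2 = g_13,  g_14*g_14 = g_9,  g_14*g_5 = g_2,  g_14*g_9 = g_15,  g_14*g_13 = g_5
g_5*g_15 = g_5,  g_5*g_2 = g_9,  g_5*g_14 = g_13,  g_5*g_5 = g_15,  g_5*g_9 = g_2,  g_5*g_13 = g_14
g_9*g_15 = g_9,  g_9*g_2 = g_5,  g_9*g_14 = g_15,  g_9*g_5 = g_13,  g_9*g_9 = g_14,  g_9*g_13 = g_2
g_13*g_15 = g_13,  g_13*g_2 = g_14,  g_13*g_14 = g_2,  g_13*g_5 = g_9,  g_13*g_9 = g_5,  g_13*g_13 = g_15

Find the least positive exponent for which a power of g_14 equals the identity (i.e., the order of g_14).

The identity element is g_15 (its row matches the header).
g_14^1 = g_14
g_14^2 = g_14 * g_14 = g_9
g_14^3 = g_9 * g_14 = g_15
The first power of g_14 equal to the identity is g_14^3, so ord(g_14) = 3.

3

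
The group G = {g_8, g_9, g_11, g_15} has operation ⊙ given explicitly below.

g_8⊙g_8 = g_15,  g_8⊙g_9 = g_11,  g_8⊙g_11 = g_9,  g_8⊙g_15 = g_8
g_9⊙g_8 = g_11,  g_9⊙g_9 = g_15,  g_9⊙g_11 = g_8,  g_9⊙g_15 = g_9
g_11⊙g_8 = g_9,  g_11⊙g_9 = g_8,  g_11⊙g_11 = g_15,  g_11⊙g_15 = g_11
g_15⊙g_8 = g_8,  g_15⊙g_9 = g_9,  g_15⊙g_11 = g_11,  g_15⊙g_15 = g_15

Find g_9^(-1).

g_9

First locate the identity: row g_15 matches the header, so g_15 is the identity.
Scan row g_9 for g_15: g_9 ⊙ g_9 = g_15. Hence g_9^(-1) = g_9.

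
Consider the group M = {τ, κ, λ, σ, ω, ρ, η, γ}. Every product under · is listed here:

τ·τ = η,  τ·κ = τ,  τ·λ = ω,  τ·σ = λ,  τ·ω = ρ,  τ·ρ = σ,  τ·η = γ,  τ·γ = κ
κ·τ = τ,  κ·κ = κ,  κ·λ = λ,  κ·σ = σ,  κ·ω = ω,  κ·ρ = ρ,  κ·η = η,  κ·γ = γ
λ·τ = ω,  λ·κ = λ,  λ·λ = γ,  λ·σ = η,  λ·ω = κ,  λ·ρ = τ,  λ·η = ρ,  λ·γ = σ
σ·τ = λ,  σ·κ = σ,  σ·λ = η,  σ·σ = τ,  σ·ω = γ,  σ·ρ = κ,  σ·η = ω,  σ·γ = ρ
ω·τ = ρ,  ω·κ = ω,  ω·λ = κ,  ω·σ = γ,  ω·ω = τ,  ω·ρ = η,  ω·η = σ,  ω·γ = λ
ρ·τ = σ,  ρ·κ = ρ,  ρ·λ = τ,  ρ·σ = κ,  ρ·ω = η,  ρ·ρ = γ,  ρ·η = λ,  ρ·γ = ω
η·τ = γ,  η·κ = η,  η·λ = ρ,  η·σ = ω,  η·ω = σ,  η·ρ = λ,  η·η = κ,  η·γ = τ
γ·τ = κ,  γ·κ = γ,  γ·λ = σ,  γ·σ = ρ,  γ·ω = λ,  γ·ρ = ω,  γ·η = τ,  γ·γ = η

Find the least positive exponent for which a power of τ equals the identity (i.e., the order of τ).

The identity element is κ (its row matches the header).
τ^1 = τ
τ^2 = τ·τ = η
τ^3 = η·τ = γ
τ^4 = γ·τ = κ
The first power of τ equal to the identity is τ^4, so ord(τ) = 4.
(Structurally, M here is isomorphic to the cyclic group Z_8.)

4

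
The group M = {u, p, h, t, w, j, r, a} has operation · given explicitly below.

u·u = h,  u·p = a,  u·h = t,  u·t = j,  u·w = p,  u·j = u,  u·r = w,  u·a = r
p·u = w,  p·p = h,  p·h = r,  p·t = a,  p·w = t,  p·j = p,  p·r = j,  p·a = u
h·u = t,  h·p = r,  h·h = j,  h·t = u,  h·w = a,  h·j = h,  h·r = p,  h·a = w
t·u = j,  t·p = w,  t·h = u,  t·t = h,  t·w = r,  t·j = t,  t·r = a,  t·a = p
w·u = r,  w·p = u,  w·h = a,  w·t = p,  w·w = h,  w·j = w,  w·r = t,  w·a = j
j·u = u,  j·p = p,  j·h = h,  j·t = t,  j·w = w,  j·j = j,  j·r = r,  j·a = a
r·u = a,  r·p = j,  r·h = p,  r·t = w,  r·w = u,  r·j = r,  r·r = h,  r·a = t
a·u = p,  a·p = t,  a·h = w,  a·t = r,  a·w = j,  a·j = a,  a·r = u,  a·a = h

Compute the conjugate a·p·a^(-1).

r

The identity is j. In row a, the entry j sits in column w, so a^(-1) = w.
a·p = t
t·w = r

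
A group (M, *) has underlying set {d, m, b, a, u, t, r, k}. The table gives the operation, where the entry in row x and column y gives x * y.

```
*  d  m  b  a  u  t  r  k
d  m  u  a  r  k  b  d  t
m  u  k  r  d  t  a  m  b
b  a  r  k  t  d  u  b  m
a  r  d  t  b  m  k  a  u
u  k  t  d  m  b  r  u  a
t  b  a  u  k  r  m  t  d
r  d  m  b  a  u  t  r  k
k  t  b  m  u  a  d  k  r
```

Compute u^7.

u^1 = u
u^2 = u * u = b
u^3 = b * u = d
u^4 = d * u = k
u^5 = k * u = a
u^6 = a * u = m
u^7 = m * u = t

t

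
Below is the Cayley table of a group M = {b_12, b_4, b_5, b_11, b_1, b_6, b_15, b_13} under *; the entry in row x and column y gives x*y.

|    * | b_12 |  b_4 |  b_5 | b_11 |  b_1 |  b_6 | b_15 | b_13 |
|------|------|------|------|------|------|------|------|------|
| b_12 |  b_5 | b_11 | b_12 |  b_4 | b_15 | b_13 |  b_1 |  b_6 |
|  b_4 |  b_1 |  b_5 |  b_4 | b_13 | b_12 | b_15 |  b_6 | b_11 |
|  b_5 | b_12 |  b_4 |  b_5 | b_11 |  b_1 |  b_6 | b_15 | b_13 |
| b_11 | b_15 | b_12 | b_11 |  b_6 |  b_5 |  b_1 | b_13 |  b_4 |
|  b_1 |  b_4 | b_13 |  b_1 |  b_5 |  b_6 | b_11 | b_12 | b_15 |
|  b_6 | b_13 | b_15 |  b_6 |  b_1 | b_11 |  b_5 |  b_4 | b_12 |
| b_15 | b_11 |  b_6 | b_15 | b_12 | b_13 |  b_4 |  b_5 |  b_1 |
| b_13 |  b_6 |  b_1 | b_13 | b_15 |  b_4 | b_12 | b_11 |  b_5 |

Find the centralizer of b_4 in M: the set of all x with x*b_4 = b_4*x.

{b_15, b_4, b_5, b_6}

Compare row b_4 with column b_4 entry by entry.
b_15*b_4 = b_6 = b_4*b_15, so b_15 commutes with b_4.
b_11*b_4 = b_12 but b_4*b_11 = b_13, so b_11 does not.
Collecting the elements that commute with b_4: C(b_4) = {b_15, b_4, b_5, b_6}.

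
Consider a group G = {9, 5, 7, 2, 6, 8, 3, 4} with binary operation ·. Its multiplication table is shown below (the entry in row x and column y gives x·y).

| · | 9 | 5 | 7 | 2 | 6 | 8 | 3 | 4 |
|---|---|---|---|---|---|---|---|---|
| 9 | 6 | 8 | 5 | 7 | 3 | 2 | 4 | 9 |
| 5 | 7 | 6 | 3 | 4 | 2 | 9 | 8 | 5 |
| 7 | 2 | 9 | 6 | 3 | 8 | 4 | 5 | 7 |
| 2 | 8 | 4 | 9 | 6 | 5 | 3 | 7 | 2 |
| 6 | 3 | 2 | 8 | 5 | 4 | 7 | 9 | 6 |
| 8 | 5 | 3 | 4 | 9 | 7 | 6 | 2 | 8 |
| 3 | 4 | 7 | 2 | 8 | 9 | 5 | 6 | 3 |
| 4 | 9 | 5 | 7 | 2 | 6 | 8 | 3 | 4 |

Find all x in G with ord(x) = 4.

Identity is 4. Compute the order of each non-identity element by repeated multiplication:
  9: 9 → 6 → 3 → 4  (order 4)
  5: 5 → 6 → 2 → 4  (order 4)
  7: 7 → 6 → 8 → 4  (order 4)
  2: 2 → 6 → 5 → 4  (order 4)
  6: 6 → 4  (order 2)
  8: 8 → 6 → 7 → 4  (order 4)
  3: 3 → 6 → 9 → 4  (order 4)
Elements of order 4: {2, 3, 5, 7, 8, 9}.
(Structurally, G here is isomorphic to the quaternion group Q_8.)

{2, 3, 5, 7, 8, 9}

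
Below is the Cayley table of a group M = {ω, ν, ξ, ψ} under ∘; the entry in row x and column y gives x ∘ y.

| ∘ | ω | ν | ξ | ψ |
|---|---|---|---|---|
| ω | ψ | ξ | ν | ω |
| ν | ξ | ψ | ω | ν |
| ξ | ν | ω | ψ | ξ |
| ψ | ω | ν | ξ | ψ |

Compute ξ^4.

ξ^1 = ξ
ξ^2 = ξ ∘ ξ = ψ
ξ^3 = ψ ∘ ξ = ξ
ξ^4 = ξ ∘ ξ = ψ

ψ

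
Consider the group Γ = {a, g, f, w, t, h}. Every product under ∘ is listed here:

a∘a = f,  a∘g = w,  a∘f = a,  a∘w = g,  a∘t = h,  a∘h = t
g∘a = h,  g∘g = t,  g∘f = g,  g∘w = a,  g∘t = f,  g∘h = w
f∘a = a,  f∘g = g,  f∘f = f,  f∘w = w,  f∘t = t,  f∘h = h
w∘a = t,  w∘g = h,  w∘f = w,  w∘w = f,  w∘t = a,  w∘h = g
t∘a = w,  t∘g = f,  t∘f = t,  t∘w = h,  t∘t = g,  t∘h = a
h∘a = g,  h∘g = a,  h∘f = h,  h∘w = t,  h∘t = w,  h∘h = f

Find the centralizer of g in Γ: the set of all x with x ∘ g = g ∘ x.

{f, g, t}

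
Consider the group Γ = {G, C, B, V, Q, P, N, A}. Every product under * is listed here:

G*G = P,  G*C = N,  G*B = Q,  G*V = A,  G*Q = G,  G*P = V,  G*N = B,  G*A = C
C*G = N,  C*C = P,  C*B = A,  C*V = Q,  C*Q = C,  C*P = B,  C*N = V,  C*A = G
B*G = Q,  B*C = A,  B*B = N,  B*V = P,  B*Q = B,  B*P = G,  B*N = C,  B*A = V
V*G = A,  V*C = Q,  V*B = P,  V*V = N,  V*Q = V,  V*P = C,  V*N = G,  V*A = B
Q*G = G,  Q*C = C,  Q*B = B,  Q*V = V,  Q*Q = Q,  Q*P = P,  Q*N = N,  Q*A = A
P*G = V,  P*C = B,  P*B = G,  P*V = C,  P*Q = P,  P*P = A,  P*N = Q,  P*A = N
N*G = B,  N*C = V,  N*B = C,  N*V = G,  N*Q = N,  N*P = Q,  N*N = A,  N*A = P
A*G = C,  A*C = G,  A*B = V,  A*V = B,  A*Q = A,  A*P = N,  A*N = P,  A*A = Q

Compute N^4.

N^1 = N
N^2 = N * N = A
N^3 = A * N = P
N^4 = P * N = Q

Q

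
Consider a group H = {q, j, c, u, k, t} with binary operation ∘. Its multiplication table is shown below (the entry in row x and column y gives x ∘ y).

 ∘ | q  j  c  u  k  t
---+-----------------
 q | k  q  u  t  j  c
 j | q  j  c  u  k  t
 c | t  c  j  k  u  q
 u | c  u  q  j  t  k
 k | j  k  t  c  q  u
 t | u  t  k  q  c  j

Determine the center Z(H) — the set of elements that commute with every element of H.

An element z is central iff its row equals its column in the table.
For t: t ∘ q = u ≠ c = q ∘ t, so t ∉ Z.
Checking each element this way leaves Z(H) = {j}.

{j}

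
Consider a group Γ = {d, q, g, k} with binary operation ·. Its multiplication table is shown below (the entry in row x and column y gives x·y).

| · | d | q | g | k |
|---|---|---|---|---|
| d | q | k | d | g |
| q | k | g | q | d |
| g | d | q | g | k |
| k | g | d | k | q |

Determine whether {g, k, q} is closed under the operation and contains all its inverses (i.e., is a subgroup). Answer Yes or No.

k·q = d, which is not in {g, k, q}.
The subset is not closed under ·, so it is not a subgroup.

No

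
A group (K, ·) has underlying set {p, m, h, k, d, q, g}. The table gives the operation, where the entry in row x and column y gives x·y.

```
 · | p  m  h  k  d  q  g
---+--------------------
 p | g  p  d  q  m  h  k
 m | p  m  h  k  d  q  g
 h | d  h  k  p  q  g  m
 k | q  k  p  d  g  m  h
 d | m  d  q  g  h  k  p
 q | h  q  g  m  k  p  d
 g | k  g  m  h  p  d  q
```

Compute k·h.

Read row k, column h: k·h = p.

p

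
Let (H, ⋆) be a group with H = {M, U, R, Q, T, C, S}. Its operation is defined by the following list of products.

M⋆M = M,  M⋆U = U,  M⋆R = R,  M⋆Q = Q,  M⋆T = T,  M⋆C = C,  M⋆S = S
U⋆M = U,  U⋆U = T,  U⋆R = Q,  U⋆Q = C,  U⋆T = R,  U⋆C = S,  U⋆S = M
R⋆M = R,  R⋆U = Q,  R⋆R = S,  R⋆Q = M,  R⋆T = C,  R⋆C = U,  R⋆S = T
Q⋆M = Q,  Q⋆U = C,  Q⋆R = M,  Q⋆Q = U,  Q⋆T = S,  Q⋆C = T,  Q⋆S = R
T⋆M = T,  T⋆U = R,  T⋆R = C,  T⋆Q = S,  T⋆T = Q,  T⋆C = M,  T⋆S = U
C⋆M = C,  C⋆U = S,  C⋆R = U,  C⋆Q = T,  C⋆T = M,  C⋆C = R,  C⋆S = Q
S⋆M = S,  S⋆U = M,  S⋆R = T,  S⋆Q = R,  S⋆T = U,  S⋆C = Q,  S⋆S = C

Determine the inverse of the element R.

Q

First locate the identity: row M matches the header, so M is the identity.
Scan row R for M: R ⋆ Q = M. Hence R^(-1) = Q.
(Structurally, H here is isomorphic to the cyclic group Z_7.)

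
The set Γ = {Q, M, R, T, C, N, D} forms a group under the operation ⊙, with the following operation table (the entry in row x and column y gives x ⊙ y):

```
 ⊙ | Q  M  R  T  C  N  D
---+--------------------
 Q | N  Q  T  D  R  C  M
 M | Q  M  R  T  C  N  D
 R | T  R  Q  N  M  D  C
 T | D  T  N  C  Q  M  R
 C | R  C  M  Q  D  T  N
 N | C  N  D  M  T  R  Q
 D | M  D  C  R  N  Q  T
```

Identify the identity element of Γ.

The identity e satisfies e ⊙ x = x for all x, so its row in the table reproduces the column headers.
Row M reads: Q, M, R, T, C, N, D — exactly the header order. So M is the identity.

M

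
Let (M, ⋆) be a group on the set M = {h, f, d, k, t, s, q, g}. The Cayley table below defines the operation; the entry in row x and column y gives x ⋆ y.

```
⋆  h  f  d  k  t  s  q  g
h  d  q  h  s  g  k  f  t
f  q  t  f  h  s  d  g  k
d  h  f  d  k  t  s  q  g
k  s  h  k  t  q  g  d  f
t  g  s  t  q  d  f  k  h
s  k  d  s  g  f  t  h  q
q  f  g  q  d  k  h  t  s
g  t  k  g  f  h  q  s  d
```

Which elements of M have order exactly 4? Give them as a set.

{f, k, q, s}

Identity is d. Compute the order of each non-identity element by repeated multiplication:
  h: h → d  (order 2)
  f: f → t → s → d  (order 4)
  k: k → t → q → d  (order 4)
  t: t → d  (order 2)
  s: s → t → f → d  (order 4)
  q: q → t → k → d  (order 4)
  g: g → d  (order 2)
Elements of order 4: {f, k, q, s}.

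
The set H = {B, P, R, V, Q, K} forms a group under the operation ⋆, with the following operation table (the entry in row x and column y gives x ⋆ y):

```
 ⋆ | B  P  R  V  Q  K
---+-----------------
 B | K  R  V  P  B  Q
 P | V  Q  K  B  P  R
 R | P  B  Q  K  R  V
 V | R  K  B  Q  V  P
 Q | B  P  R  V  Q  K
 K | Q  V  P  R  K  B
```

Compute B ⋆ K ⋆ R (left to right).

B ⋆ K = Q
Q ⋆ R = R
(Structurally, H here is isomorphic to the symmetric group S_3.)

R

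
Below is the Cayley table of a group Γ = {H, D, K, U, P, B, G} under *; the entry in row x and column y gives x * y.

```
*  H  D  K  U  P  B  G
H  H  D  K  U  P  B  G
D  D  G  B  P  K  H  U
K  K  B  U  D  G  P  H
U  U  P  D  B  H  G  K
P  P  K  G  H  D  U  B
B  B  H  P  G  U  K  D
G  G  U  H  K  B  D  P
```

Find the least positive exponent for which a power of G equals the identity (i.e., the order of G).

7

The identity element is H (its row matches the header).
G^1 = G
G^2 = G * G = P
G^3 = P * G = B
G^4 = B * G = D
G^5 = D * G = U
G^6 = U * G = K
G^7 = K * G = H
The first power of G equal to the identity is G^7, so ord(G) = 7.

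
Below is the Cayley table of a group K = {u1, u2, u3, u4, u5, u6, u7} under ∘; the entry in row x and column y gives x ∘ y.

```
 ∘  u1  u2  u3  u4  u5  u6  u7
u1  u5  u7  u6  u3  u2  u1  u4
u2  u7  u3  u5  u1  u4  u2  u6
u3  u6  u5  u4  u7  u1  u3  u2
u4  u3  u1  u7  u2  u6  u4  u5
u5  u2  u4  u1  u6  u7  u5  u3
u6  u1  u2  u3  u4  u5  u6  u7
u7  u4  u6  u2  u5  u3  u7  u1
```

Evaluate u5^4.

u1

u5^1 = u5
u5^2 = u5 ∘ u5 = u7
u5^3 = u7 ∘ u5 = u3
u5^4 = u3 ∘ u5 = u1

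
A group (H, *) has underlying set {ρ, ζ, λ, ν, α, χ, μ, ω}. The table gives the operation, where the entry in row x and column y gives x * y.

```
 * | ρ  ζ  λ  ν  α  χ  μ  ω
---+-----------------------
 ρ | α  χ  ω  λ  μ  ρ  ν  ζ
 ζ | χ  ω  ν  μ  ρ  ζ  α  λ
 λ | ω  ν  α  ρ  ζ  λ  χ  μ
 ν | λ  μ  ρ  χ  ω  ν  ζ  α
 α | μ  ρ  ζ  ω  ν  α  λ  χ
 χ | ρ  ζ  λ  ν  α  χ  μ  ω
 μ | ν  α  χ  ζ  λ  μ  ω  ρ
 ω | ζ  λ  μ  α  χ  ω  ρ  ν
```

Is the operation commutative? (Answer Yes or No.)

Check whether the table is symmetric across its main diagonal.
Every entry (row x, col y) equals the entry (row y, col x), so H is abelian.

Yes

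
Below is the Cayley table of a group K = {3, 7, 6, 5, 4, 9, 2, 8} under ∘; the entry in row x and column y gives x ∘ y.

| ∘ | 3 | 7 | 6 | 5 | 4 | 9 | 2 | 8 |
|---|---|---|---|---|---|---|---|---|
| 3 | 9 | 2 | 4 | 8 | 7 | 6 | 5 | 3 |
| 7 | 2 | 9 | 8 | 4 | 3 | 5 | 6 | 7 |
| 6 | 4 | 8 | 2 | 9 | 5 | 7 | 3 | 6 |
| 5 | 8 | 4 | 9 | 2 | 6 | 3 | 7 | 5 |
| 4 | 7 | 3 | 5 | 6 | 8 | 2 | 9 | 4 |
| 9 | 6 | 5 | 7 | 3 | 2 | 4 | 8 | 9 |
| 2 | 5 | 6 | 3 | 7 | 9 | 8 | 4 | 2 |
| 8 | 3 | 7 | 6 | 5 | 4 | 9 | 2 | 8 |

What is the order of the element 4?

The identity element is 8 (its row matches the header).
4^1 = 4
4^2 = 4 ∘ 4 = 8
The first power of 4 equal to the identity is 4^2, so ord(4) = 2.

2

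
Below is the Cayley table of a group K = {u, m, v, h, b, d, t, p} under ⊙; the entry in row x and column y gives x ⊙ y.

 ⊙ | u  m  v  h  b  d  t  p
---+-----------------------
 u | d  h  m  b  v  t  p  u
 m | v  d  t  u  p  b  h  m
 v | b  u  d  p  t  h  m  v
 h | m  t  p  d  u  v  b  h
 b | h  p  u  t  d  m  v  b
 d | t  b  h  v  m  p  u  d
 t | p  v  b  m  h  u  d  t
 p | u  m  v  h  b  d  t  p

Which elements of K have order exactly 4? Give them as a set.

Identity is p. Compute the order of each non-identity element by repeated multiplication:
  u: u → d → t → p  (order 4)
  m: m → d → b → p  (order 4)
  v: v → d → h → p  (order 4)
  h: h → d → v → p  (order 4)
  b: b → d → m → p  (order 4)
  d: d → p  (order 2)
  t: t → d → u → p  (order 4)
Elements of order 4: {b, h, m, t, u, v}.
(Structurally, K here is isomorphic to the quaternion group Q_8.)

{b, h, m, t, u, v}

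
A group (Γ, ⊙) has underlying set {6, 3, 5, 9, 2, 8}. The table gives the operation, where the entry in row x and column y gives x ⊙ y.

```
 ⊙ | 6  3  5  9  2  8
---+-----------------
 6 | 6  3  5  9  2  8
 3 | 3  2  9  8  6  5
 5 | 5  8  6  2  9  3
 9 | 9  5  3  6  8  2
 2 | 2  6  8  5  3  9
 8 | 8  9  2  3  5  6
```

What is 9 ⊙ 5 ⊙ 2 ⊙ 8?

8

9 ⊙ 5 = 3
3 ⊙ 2 = 6
6 ⊙ 8 = 8
(Structurally, Γ here is isomorphic to the symmetric group S_3.)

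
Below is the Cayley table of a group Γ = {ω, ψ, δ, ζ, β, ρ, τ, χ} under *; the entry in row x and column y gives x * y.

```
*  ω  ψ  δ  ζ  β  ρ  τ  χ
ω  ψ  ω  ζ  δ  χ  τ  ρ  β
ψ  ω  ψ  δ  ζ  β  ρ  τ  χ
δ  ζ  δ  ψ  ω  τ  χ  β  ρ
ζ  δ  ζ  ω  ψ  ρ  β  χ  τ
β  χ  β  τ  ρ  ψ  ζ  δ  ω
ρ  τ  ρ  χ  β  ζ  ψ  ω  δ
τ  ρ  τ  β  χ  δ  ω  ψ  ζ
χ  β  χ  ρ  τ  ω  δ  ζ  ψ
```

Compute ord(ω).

2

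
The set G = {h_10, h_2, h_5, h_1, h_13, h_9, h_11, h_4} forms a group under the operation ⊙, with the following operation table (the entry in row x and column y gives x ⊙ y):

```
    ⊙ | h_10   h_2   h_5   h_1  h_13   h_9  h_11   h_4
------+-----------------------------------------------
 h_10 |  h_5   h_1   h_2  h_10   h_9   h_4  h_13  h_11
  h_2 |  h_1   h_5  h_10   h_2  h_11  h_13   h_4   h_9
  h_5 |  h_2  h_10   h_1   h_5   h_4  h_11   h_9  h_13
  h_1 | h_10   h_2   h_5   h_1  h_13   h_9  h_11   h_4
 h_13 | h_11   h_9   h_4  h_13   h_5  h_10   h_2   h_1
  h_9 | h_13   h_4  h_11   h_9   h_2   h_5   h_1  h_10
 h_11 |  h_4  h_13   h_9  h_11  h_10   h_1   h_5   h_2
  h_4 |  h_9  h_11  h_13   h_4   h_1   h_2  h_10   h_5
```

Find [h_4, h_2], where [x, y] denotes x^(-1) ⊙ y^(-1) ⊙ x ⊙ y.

h_5

Identity is h_1; from the table h_4^(-1) = h_13 and h_2^(-1) = h_10.
h_13 ⊙ h_10 = h_11
h_11 ⊙ h_4 = h_2
h_2 ⊙ h_2 = h_5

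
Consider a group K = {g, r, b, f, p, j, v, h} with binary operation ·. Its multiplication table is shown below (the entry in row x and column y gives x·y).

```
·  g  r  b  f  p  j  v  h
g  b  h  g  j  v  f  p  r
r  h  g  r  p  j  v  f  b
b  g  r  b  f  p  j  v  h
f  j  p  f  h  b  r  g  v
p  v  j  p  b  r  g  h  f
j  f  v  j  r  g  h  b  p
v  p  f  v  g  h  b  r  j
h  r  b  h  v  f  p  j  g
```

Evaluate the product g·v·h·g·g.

g·v = p
p·h = f
f·g = j
j·g = f

f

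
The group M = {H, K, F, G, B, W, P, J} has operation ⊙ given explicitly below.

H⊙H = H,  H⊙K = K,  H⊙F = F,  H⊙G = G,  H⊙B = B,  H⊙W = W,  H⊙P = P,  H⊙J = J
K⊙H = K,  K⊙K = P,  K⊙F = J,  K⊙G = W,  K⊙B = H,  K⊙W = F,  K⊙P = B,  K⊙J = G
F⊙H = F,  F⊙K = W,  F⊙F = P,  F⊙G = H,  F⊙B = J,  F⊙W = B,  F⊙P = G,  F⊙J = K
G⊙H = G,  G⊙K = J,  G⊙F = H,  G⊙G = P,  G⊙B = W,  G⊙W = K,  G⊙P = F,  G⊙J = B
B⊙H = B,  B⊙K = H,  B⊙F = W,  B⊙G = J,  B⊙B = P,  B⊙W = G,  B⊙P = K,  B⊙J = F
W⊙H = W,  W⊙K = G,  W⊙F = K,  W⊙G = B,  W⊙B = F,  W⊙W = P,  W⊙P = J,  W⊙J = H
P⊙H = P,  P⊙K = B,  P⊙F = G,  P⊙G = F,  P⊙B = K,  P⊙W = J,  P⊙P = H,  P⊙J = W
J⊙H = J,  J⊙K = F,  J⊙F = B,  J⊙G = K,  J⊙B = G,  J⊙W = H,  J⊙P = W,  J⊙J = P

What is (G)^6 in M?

G^1 = G
G^2 = G ⊙ G = P
G^3 = P ⊙ G = F
G^4 = F ⊙ G = H
G^5 = H ⊙ G = G
G^6 = G ⊙ G = P
(Structurally, M here is isomorphic to the quaternion group Q_8.)

P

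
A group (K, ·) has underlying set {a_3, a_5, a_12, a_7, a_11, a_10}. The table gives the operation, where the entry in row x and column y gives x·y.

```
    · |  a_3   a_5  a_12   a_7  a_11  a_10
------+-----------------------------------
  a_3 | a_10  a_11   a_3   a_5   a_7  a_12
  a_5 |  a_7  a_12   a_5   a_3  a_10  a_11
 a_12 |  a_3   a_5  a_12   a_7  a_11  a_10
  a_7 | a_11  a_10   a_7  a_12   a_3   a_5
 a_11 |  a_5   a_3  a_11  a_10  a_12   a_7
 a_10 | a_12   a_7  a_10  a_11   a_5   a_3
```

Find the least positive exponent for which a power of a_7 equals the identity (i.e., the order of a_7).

The identity element is a_12 (its row matches the header).
a_7^1 = a_7
a_7^2 = a_7·a_7 = a_12
The first power of a_7 equal to the identity is a_7^2, so ord(a_7) = 2.

2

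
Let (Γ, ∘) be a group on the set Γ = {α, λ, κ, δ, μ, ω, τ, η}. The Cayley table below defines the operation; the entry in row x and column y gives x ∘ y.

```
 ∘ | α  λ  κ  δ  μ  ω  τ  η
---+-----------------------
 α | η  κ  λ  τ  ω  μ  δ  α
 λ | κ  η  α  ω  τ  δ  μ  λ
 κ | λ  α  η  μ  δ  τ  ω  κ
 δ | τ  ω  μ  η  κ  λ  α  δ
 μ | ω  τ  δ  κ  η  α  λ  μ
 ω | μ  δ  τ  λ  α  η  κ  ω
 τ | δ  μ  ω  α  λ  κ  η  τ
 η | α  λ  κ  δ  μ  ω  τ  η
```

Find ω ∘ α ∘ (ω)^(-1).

α

The identity is η. In row ω, the entry η sits in column ω, so ω^(-1) = ω.
ω ∘ α = μ
μ ∘ ω = α
(Structurally, Γ here is isomorphic to the elementary abelian group (Z_2)^3.)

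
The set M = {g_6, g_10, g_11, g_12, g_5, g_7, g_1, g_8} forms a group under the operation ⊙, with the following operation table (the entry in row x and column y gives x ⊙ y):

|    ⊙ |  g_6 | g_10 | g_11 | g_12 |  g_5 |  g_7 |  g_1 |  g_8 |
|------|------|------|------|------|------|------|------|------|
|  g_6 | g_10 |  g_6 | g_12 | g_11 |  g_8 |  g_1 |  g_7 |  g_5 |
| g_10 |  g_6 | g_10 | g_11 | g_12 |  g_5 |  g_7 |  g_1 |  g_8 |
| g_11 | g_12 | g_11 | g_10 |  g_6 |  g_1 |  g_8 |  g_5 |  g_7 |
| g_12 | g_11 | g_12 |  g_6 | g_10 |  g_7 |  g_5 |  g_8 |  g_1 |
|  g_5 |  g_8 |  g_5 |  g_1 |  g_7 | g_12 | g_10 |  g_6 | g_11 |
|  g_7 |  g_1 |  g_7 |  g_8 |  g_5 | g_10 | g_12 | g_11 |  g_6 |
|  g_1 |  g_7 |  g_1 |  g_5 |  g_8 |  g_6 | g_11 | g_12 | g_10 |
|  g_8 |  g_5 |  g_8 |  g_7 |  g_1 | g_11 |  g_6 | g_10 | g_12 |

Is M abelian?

Check whether the table is symmetric across its main diagonal.
Every entry (row x, col y) equals the entry (row y, col x), so M is abelian.
(In fact M ≅ Z_2 x Z_4.)

Yes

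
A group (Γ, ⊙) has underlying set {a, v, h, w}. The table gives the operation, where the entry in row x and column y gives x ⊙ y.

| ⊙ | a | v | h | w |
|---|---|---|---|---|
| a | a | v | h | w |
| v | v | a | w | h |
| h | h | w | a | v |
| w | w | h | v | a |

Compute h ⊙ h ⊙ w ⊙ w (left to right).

a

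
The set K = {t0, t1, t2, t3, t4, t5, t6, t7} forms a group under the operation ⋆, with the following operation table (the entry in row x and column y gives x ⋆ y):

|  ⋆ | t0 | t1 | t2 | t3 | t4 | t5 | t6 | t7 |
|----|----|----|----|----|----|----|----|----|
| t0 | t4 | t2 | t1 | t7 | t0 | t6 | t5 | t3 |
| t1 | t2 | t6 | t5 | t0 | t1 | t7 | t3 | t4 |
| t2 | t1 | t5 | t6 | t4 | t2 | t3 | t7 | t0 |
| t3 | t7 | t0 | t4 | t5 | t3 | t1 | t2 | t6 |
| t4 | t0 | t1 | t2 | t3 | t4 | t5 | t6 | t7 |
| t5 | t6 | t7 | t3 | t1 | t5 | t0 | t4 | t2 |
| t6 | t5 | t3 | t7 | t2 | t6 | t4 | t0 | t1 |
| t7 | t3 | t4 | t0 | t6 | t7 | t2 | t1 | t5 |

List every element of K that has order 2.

Identity is t4. Compute the order of each non-identity element by repeated multiplication:
  t0: t0 → t4  (order 2)
  t1: t1 → t6 → t3 → t0 → t2 → t5 → t7 → t4  (order 8)
  t2: t2 → t6 → t7 → t0 → t1 → t5 → t3 → t4  (order 8)
  t3: t3 → t5 → t1 → t0 → t7 → t6 → t2 → t4  (order 8)
  t5: t5 → t0 → t6 → t4  (order 4)
  t6: t6 → t0 → t5 → t4  (order 4)
  t7: t7 → t5 → t2 → t0 → t3 → t6 → t1 → t4  (order 8)
Elements of order 2: {t0}.

{t0}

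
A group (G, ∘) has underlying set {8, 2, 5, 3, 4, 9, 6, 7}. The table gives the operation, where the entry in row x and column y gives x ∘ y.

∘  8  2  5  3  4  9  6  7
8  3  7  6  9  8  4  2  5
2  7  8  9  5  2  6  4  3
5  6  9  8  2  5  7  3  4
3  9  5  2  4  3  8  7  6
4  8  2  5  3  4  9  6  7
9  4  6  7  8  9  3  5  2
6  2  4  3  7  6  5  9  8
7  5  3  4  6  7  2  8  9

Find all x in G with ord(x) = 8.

Identity is 4. Compute the order of each non-identity element by repeated multiplication:
  8: 8 → 3 → 9 → 4  (order 4)
  2: 2 → 8 → 7 → 3 → 5 → 9 → 6 → 4  (order 8)
  5: 5 → 8 → 6 → 3 → 2 → 9 → 7 → 4  (order 8)
  3: 3 → 4  (order 2)
  9: 9 → 3 → 8 → 4  (order 4)
  6: 6 → 9 → 5 → 3 → 7 → 8 → 2 → 4  (order 8)
  7: 7 → 9 → 2 → 3 → 6 → 8 → 5 → 4  (order 8)
Elements of order 8: {2, 5, 6, 7}.
(Structurally, G here is isomorphic to the cyclic group Z_8.)

{2, 5, 6, 7}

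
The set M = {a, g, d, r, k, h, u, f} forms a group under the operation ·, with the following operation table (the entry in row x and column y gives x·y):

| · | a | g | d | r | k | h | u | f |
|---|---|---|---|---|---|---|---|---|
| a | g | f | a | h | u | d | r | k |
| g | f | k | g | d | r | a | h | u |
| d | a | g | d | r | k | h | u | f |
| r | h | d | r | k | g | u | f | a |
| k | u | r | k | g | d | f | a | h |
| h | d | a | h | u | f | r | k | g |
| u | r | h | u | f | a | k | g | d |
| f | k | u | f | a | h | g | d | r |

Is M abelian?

Yes

Check whether the table is symmetric across its main diagonal.
Every entry (row x, col y) equals the entry (row y, col x), so M is abelian.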